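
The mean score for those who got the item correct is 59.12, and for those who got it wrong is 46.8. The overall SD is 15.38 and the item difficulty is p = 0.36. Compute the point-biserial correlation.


q = 1 - p = 0.64
rpb = ((M1 - M0) / SD) * sqrt(p * q)
rpb = ((59.12 - 46.8) / 15.38) * sqrt(0.36 * 0.64)
rpb = 0.3845

0.3845


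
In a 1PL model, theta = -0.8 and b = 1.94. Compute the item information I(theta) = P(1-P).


P = 1/(1+exp(-(-0.8-1.94))) = 0.0607
I = P*(1-P) = 0.0607 * 0.9393
I = 0.057

0.057


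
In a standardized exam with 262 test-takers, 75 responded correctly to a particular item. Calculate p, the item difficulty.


Item difficulty p = number correct / total examinees
p = 75 / 262
p = 0.2863

0.2863


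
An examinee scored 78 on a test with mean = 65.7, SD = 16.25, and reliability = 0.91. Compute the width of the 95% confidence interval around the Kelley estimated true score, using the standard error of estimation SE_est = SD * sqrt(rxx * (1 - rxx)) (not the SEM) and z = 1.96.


True score estimate = 0.91*78 + 0.09*65.7 = 76.893
SE_est = SD * sqrt(rxx * (1 - rxx)) = 16.25 * sqrt(0.91 * 0.09) = 16.25 * sqrt(0.0819) = 4.650454
CI = T_est +/- z * SE_est, so width = 2 * z * SE_est = 2 * 1.96 * 4.650454
Width = 18.2298

18.2298


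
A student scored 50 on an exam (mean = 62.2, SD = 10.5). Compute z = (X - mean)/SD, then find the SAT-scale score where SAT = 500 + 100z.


z = (X - mean) / SD = (50 - 62.2) / 10.5
z = -12.2 / 10.5
z = -1.1619
SAT-scale = SAT = 500 + 100z
Carry z at full precision (z = -12.2 / 10.5) into the conversion:
SAT-scale = 500 + 100 * (-12.2 / 10.5) = 500 + -1220 / 10.5
SAT-scale = 500 + -116.1905
SAT-scale = 383.8095

383.8095


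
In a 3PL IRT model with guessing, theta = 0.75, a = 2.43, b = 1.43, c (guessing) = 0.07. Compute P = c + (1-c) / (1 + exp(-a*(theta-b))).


logit = 2.43*(0.75 - 1.43) = -1.6524
P* = 1/(1 + exp(--1.6524)) = 0.1608
P = 0.07 + (1 - 0.07) * 0.1608
P = 0.2195

0.2195


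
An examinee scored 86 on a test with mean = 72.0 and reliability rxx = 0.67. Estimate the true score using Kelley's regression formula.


T_est = rxx * X + (1 - rxx) * mean
T_est = 0.67 * 86 + 0.33 * 72.0
T_est = 57.62 + 23.76
T_est = 81.38

81.38


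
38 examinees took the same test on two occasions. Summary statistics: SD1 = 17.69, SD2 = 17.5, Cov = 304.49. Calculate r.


r = cov(X,Y) / (SD_X * SD_Y)
r = 304.49 / (17.69 * 17.5)
r = 304.49 / 309.575
r = 0.9836

0.9836


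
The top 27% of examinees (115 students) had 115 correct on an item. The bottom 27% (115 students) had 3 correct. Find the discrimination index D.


p_upper = 115/115 = 1.0
p_lower = 3/115 = 0.0261
D = 1.0 - 0.0261 = 0.9739

0.9739


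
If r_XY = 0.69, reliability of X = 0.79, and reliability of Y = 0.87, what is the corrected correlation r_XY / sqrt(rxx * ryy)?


r_corrected = rxy / sqrt(rxx * ryy)
= 0.69 / sqrt(0.79 * 0.87)
= 0.69 / sqrt(0.6873)
= 0.69 / 0.829036
r_corrected = 0.8323

0.8323


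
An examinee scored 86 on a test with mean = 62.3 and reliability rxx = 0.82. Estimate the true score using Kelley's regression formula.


T_est = rxx * X + (1 - rxx) * mean
T_est = 0.82 * 86 + 0.18 * 62.3
T_est = 70.52 + 11.214
T_est = 81.734

81.734


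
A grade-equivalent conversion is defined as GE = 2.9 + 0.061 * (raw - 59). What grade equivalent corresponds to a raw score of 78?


raw - median = 78 - 59 = 19
slope * diff = 0.061 * 19 = 1.159
GE = 2.9 + 1.159
GE = 4.059

4.059


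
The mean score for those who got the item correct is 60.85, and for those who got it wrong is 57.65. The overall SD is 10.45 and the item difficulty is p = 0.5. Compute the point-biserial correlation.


q = 1 - p = 0.5
rpb = ((M1 - M0) / SD) * sqrt(p * q)
rpb = ((60.85 - 57.65) / 10.45) * sqrt(0.5 * 0.5)
rpb = 0.1531

0.1531


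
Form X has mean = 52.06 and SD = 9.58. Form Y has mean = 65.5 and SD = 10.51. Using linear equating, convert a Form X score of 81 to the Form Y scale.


slope = SD_Y / SD_X = 10.51 / 9.58 ~ 1.0971
intercept = mean_Y - slope * mean_X = 65.5 - (10.51 / 9.58) * 52.06 ~ 8.3862
Y = slope * X + intercept. To avoid rounding drift from the rounded slope/intercept, evaluate the equivalent form Y = mean_Y + SD_Y * (X - mean_X) / SD_X at full precision:
Y = 65.5 + 10.51 * (81 - 52.06) / 9.58
Y = 65.5 + 10.51 * 28.94 / 9.58
Y = 65.5 + 304.1594 / 9.58
Y = 65.5 + 31.7494
Y = 97.2494

97.2494


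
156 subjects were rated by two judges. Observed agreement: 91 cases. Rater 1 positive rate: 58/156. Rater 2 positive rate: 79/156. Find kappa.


P_o = 91/156 = 0.583333
P_e = (58*79 + 98*77) / 24336 = 0.498356
kappa = (P_o - P_e) / (1 - P_e)
kappa = (0.583333 - 0.498356) / (1 - 0.498356)
kappa = 0.1694

0.1694


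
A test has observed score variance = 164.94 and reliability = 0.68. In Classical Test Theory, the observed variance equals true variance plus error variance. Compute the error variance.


var_true = rxx * var_obs = 0.68 * 164.94 = 112.1592
var_error = var_obs - var_true
var_error = 164.94 - 112.1592
var_error = 52.7808

52.7808


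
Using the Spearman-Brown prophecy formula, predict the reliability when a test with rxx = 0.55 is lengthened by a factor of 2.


r_new = (n * rxx) / (1 + (n-1) * rxx)
r_new = (2 * 0.55) / (1 + 1 * 0.55)
r_new = 1.1 / 1.55
r_new = 0.7097

0.7097


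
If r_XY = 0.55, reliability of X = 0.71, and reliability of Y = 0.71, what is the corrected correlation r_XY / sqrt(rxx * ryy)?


r_corrected = rxy / sqrt(rxx * ryy)
= 0.55 / sqrt(0.71 * 0.71)
= 0.55 / sqrt(0.5041)
= 0.55 / 0.71
r_corrected = 0.7746

0.7746


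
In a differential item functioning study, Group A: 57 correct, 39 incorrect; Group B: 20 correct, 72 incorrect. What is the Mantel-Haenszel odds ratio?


Odds_A = 57/39 = 1.4615
Odds_B = 20/72 = 0.2778
OR = Odds_A / Odds_B = 1.4615 / 0.2778
Exactly, OR = (57 * 72) / (39 * 20) = 4104 / 780
OR = 5.2615

5.2615


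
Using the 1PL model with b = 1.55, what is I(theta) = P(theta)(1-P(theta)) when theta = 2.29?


P = 1/(1+exp(-(2.29-1.55))) = 0.677
I = P*(1-P) = 0.677 * 0.323
I = 0.2187

0.2187


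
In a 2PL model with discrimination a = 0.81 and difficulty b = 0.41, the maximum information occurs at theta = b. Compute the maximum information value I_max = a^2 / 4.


For 2PL, max info at theta = b = 0.41
I_max = a^2 / 4 = 0.81^2 / 4
= 0.6561 / 4
I_max = 0.164

0.164


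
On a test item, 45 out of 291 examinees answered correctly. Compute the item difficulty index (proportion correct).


Item difficulty p = number correct / total examinees
p = 45 / 291
p = 0.1546

0.1546


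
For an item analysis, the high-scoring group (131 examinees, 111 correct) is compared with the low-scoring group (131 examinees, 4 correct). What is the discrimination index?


p_upper = 111/131 = 0.8473
p_lower = 4/131 = 0.0305
D = 0.8473 - 0.0305 = 0.8168

0.8168


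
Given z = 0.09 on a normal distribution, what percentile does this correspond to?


CDF(z) = 0.5 * (1 + erf(z/sqrt(2)))
erf(0.0636) = 0.0717
CDF = 0.5359
Percentile rank = 0.5359 * 100 = 53.59

53.59


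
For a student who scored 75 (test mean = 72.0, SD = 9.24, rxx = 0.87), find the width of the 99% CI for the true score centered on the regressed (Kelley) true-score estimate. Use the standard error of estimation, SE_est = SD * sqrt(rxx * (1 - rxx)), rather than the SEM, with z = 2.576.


True score estimate = 0.87*75 + 0.13*72.0 = 74.61
SE_est = SD * sqrt(rxx * (1 - rxx)) = 9.24 * sqrt(0.87 * 0.13) = 9.24 * sqrt(0.1131) = 3.107444
CI = T_est +/- z * SE_est, so width = 2 * z * SE_est = 2 * 2.576 * 3.107444
Width = 16.0096

16.0096


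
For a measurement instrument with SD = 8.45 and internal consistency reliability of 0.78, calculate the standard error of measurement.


SEM = SD * sqrt(1 - rxx)
SEM = 8.45 * sqrt(1 - 0.78)
SEM = 8.45 * sqrt(0.22) = 8.45 * 0.469042
SEM = 3.9634

3.9634


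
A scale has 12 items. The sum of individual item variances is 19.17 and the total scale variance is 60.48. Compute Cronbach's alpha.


alpha = (k/(k-1)) * (1 - sum(si^2)/s_total^2)
= (12/11) * (1 - 19.17/60.48)
alpha = 0.7451

0.7451


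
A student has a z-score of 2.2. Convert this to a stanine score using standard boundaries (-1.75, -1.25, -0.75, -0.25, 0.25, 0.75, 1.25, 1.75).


Stanine boundaries: [-1.75, -1.25, -0.75, -0.25, 0.25, 0.75, 1.25, 1.75]
z = 2.2
Check each boundary:
  z >= -1.75 -> could be stanine 2
  z >= -1.25 -> could be stanine 3
  z >= -0.75 -> could be stanine 4
  z >= -0.25 -> could be stanine 5
  z >= 0.25 -> could be stanine 6
  z >= 0.75 -> could be stanine 7
  z >= 1.25 -> could be stanine 8
  z >= 1.75 -> could be stanine 9
Highest qualifying boundary gives stanine = 9

9


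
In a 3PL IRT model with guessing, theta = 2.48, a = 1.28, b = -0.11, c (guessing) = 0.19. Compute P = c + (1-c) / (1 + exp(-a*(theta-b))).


logit = 1.28*(2.48 - -0.11) = 3.3152
P* = 1/(1 + exp(-3.3152)) = 0.9649
P = 0.19 + (1 - 0.19) * 0.9649
P = 0.9716

0.9716


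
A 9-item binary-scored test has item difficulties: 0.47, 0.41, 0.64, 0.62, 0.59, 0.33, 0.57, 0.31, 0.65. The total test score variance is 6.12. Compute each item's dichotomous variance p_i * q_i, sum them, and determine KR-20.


For each item, compute p_i * q_i:
  Item 1: 0.47 * 0.53 = 0.2491
  Item 2: 0.41 * 0.59 = 0.2419
  Item 3: 0.64 * 0.36 = 0.2304
  Item 4: 0.62 * 0.38 = 0.2356
  Item 5: 0.59 * 0.41 = 0.2419
  Item 6: 0.33 * 0.67 = 0.2211
  Item 7: 0.57 * 0.43 = 0.2451
  Item 8: 0.31 * 0.69 = 0.2139
  Item 9: 0.65 * 0.35 = 0.2275
Sum(p_i * q_i) = 0.2491 + 0.2419 + 0.2304 + 0.2356 + 0.2419 + 0.2211 + 0.2451 + 0.2139 + 0.2275 = 2.1065
KR-20 = (k/(k-1)) * (1 - Sum(p_i*q_i) / Var_total)
= (9/8) * (1 - 2.1065/6.12)
= 1.125 * 0.6558
KR-20 = 0.7378

0.7378


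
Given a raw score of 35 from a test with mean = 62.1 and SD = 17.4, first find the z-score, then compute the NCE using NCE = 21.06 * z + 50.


z = (X - mean) / SD = (35 - 62.1) / 17.4
z = -27.1 / 17.4
z = -1.5575
NCE = NCE = 21.06z + 50
Carry z at full precision (z = -27.1 / 17.4) into the conversion:
NCE = 21.06 * (-27.1 / 17.4) + 50 = -570.726 / 17.4 + 50
NCE = -32.8003 + 50
NCE = 17.1997

17.1997


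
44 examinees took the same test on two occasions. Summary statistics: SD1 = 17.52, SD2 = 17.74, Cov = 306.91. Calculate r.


r = cov(X,Y) / (SD_X * SD_Y)
r = 306.91 / (17.52 * 17.74)
r = 306.91 / 310.8048
r = 0.9875

0.9875


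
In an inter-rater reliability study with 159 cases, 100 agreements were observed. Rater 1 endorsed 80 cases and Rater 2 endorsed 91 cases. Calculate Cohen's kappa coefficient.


P_o = 100/159 = 0.628931
P_e = (80*91 + 79*68) / 25281 = 0.500455
kappa = (P_o - P_e) / (1 - P_e)
kappa = (0.628931 - 0.500455) / (1 - 0.500455)
kappa = 0.2572

0.2572


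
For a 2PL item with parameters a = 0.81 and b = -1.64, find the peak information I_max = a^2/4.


For 2PL, max info at theta = b = -1.64
I_max = a^2 / 4 = 0.81^2 / 4
= 0.6561 / 4
I_max = 0.164

0.164


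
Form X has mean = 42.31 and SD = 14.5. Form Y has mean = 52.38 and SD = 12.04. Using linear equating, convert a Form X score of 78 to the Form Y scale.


slope = SD_Y / SD_X = 12.04 / 14.5 ~ 0.8303
intercept = mean_Y - slope * mean_X = 52.38 - (12.04 / 14.5) * 42.31 ~ 17.2481
Y = slope * X + intercept. To avoid rounding drift from the rounded slope/intercept, evaluate the equivalent form Y = mean_Y + SD_Y * (X - mean_X) / SD_X at full precision:
Y = 52.38 + 12.04 * (78 - 42.31) / 14.5
Y = 52.38 + 12.04 * 35.69 / 14.5
Y = 52.38 + 429.7076 / 14.5
Y = 52.38 + 29.635
Y = 82.015

82.015


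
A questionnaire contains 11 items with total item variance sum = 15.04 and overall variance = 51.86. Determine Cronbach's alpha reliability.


alpha = (k/(k-1)) * (1 - sum(si^2)/s_total^2)
= (11/10) * (1 - 15.04/51.86)
alpha = 0.781

0.781


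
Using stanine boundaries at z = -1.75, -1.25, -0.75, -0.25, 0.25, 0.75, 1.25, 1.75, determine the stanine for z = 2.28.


Stanine boundaries: [-1.75, -1.25, -0.75, -0.25, 0.25, 0.75, 1.25, 1.75]
z = 2.28
Check each boundary:
  z >= -1.75 -> could be stanine 2
  z >= -1.25 -> could be stanine 3
  z >= -0.75 -> could be stanine 4
  z >= -0.25 -> could be stanine 5
  z >= 0.25 -> could be stanine 6
  z >= 0.75 -> could be stanine 7
  z >= 1.25 -> could be stanine 8
  z >= 1.75 -> could be stanine 9
Highest qualifying boundary gives stanine = 9

9


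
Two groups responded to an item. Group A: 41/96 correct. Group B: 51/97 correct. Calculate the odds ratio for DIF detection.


Odds_A = 41/55 = 0.7455
Odds_B = 51/46 = 1.1087
OR = Odds_A / Odds_B = 0.7455 / 1.1087
Exactly, OR = (41 * 46) / (55 * 51) = 1886 / 2805
OR = 0.6724

0.6724


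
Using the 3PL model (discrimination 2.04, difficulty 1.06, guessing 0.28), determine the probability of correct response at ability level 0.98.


logit = 2.04*(0.98 - 1.06) = -0.1632
P* = 1/(1 + exp(--0.1632)) = 0.4593
P = 0.28 + (1 - 0.28) * 0.4593
P = 0.6107

0.6107


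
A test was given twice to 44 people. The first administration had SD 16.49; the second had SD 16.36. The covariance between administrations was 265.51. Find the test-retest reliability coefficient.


r = cov(X,Y) / (SD_X * SD_Y)
r = 265.51 / (16.49 * 16.36)
r = 265.51 / 269.7764
r = 0.9842

0.9842


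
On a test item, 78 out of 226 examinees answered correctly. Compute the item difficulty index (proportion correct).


Item difficulty p = number correct / total examinees
p = 78 / 226
p = 0.3451

0.3451


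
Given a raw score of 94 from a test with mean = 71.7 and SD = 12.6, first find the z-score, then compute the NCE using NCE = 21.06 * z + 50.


z = (X - mean) / SD = (94 - 71.7) / 12.6
z = 22.3 / 12.6
z = 1.7698
NCE = NCE = 21.06z + 50
Carry z at full precision (z = 22.3 / 12.6) into the conversion:
NCE = 21.06 * (22.3 / 12.6) + 50 = 469.638 / 12.6 + 50
NCE = 37.2729 + 50
NCE = 87.2729

87.2729


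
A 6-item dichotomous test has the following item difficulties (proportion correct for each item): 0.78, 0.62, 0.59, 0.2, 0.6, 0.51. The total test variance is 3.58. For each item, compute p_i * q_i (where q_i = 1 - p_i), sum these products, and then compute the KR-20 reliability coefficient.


For each item, compute p_i * q_i:
  Item 1: 0.78 * 0.22 = 0.1716
  Item 2: 0.62 * 0.38 = 0.2356
  Item 3: 0.59 * 0.41 = 0.2419
  Item 4: 0.2 * 0.8 = 0.16
  Item 5: 0.6 * 0.4 = 0.24
  Item 6: 0.51 * 0.49 = 0.2499
Sum(p_i * q_i) = 0.1716 + 0.2356 + 0.2419 + 0.16 + 0.24 + 0.2499 = 1.299
KR-20 = (k/(k-1)) * (1 - Sum(p_i*q_i) / Var_total)
= (6/5) * (1 - 1.299/3.58)
= 1.2 * 0.6372
KR-20 = 0.7646

0.7646


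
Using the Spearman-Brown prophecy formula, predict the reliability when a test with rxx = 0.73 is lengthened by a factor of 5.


r_new = (n * rxx) / (1 + (n-1) * rxx)
r_new = (5 * 0.73) / (1 + 4 * 0.73)
r_new = 3.65 / 3.92
r_new = 0.9311

0.9311


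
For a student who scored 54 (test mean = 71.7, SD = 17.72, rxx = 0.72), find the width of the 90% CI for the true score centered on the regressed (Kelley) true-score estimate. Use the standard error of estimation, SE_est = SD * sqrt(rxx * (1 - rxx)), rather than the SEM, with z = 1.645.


True score estimate = 0.72*54 + 0.28*71.7 = 58.956
SE_est = SD * sqrt(rxx * (1 - rxx)) = 17.72 * sqrt(0.72 * 0.28) = 17.72 * sqrt(0.2016) = 7.95626
CI = T_est +/- z * SE_est, so width = 2 * z * SE_est = 2 * 1.645 * 7.95626
Width = 26.1761

26.1761


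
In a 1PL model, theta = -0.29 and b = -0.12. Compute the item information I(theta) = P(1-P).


P = 1/(1+exp(-(-0.29--0.12))) = 0.4576
I = P*(1-P) = 0.4576 * 0.5424
I = 0.2482

0.2482


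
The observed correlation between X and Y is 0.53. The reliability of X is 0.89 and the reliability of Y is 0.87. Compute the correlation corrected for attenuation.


r_corrected = rxy / sqrt(rxx * ryy)
= 0.53 / sqrt(0.89 * 0.87)
= 0.53 / sqrt(0.7743)
= 0.53 / 0.879943
r_corrected = 0.6023

0.6023


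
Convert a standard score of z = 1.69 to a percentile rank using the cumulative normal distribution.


CDF(z) = 0.5 * (1 + erf(z/sqrt(2)))
erf(1.195) = 0.909
CDF = 0.9545
Percentile rank = 0.9545 * 100 = 95.45

95.45


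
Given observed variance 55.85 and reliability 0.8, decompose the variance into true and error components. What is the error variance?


var_true = rxx * var_obs = 0.8 * 55.85 = 44.68
var_error = var_obs - var_true
var_error = 55.85 - 44.68
var_error = 11.17

11.17


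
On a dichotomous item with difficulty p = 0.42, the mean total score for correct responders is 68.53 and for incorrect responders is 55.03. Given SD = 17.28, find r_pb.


q = 1 - p = 0.58
rpb = ((M1 - M0) / SD) * sqrt(p * q)
rpb = ((68.53 - 55.03) / 17.28) * sqrt(0.42 * 0.58)
rpb = 0.3856

0.3856


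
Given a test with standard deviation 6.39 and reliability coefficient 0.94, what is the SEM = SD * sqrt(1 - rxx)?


SEM = SD * sqrt(1 - rxx)
SEM = 6.39 * sqrt(1 - 0.94)
SEM = 6.39 * sqrt(0.06) = 6.39 * 0.244949
SEM = 1.5652

1.5652


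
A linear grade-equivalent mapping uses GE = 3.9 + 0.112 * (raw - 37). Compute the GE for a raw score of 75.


raw - median = 75 - 37 = 38
slope * diff = 0.112 * 38 = 4.256
GE = 3.9 + 4.256
GE = 8.156

8.156


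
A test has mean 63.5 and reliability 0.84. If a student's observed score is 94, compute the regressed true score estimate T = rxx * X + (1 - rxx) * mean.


T_est = rxx * X + (1 - rxx) * mean
T_est = 0.84 * 94 + 0.16 * 63.5
T_est = 78.96 + 10.16
T_est = 89.12

89.12


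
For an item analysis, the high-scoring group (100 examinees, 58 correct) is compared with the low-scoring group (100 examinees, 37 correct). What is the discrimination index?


p_upper = 58/100 = 0.58
p_lower = 37/100 = 0.37
D = 0.58 - 0.37 = 0.21

0.21


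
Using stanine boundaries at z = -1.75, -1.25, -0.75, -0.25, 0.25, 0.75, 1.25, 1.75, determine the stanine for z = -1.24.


Stanine boundaries: [-1.75, -1.25, -0.75, -0.25, 0.25, 0.75, 1.25, 1.75]
z = -1.24
Check each boundary:
  z >= -1.75 -> could be stanine 2
  z >= -1.25 -> could be stanine 3
  z < -0.75
  z < -0.25
  z < 0.25
  z < 0.75
  z < 1.25
  z < 1.75
Highest qualifying boundary gives stanine = 3

3


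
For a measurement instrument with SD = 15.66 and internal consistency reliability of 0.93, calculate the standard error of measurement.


SEM = SD * sqrt(1 - rxx)
SEM = 15.66 * sqrt(1 - 0.93)
SEM = 15.66 * sqrt(0.07) = 15.66 * 0.264575
SEM = 4.1432

4.1432


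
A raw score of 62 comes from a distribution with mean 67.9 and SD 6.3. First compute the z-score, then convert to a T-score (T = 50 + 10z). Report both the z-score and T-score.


z = (X - mean) / SD = (62 - 67.9) / 6.3
z = -5.9 / 6.3
z = -0.9365
T-score = T = 50 + 10z
Carry z at full precision (z = -5.9 / 6.3) into the conversion:
T-score = 50 + 10 * (-5.9 / 6.3) = 50 + -59 / 6.3
T-score = 50 + -9.3651
T-score = 40.6349

40.6349


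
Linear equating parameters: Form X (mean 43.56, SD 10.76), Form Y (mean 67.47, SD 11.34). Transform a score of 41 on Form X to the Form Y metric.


slope = SD_Y / SD_X = 11.34 / 10.76 ~ 1.0539
intercept = mean_Y - slope * mean_X = 67.47 - (11.34 / 10.76) * 43.56 ~ 21.562
Y = slope * X + intercept. To avoid rounding drift from the rounded slope/intercept, evaluate the equivalent form Y = mean_Y + SD_Y * (X - mean_X) / SD_X at full precision:
Y = 67.47 + 11.34 * (41 - 43.56) / 10.76
Y = 67.47 - 11.34 * 2.56 / 10.76
Y = 67.47 - 29.0304 / 10.76
Y = 67.47 - 2.698
Y = 64.772

64.772


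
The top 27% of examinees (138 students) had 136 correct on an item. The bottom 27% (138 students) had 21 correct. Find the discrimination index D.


p_upper = 136/138 = 0.9855
p_lower = 21/138 = 0.1522
D = 0.9855 - 0.1522 = 0.8333

0.8333


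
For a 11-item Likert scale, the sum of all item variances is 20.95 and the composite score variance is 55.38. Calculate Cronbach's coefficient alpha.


alpha = (k/(k-1)) * (1 - sum(si^2)/s_total^2)
= (11/10) * (1 - 20.95/55.38)
alpha = 0.6839

0.6839


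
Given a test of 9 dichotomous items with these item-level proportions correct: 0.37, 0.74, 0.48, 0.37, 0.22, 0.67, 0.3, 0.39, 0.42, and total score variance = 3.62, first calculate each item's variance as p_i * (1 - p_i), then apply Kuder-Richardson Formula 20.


For each item, compute p_i * q_i:
  Item 1: 0.37 * 0.63 = 0.2331
  Item 2: 0.74 * 0.26 = 0.1924
  Item 3: 0.48 * 0.52 = 0.2496
  Item 4: 0.37 * 0.63 = 0.2331
  Item 5: 0.22 * 0.78 = 0.1716
  Item 6: 0.67 * 0.33 = 0.2211
  Item 7: 0.3 * 0.7 = 0.21
  Item 8: 0.39 * 0.61 = 0.2379
  Item 9: 0.42 * 0.58 = 0.2436
Sum(p_i * q_i) = 0.2331 + 0.1924 + 0.2496 + 0.2331 + 0.1716 + 0.2211 + 0.21 + 0.2379 + 0.2436 = 1.9924
KR-20 = (k/(k-1)) * (1 - Sum(p_i*q_i) / Var_total)
= (9/8) * (1 - 1.9924/3.62)
= 1.125 * 0.4496
KR-20 = 0.5058

0.5058


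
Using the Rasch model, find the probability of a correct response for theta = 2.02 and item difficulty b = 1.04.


theta - b = 2.02 - 1.04 = 0.98
exp(-(theta - b)) = exp(-0.98) = 0.3753
P = 1 / (1 + 0.3753)
P = 0.7271

0.7271


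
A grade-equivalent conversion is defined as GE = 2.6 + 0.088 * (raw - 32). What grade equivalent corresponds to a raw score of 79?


raw - median = 79 - 32 = 47
slope * diff = 0.088 * 47 = 4.136
GE = 2.6 + 4.136
GE = 6.736

6.736


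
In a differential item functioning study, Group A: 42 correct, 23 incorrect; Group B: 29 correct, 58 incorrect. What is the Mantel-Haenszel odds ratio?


Odds_A = 42/23 = 1.8261
Odds_B = 29/58 = 0.5
OR = Odds_A / Odds_B = 1.8261 / 0.5
Exactly, OR = (42 * 58) / (23 * 29) = 2436 / 667
OR = 3.6522

3.6522


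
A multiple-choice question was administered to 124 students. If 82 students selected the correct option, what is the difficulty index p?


Item difficulty p = number correct / total examinees
p = 82 / 124
p = 0.6613

0.6613


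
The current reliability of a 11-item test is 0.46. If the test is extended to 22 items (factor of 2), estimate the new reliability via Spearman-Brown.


r_new = (n * rxx) / (1 + (n-1) * rxx)
r_new = (2 * 0.46) / (1 + 1 * 0.46)
r_new = 0.92 / 1.46
r_new = 0.6301

0.6301


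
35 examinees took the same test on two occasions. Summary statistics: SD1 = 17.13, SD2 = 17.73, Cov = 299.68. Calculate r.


r = cov(X,Y) / (SD_X * SD_Y)
r = 299.68 / (17.13 * 17.73)
r = 299.68 / 303.7149
r = 0.9867

0.9867


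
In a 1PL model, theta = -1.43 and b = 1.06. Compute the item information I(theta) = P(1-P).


P = 1/(1+exp(-(-1.43-1.06))) = 0.0766
I = P*(1-P) = 0.0766 * 0.9234
I = 0.0707

0.0707


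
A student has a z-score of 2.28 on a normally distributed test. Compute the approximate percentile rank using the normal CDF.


CDF(z) = 0.5 * (1 + erf(z/sqrt(2)))
erf(1.6122) = 0.9774
CDF = 0.9887
Percentile rank = 0.9887 * 100 = 98.87

98.87


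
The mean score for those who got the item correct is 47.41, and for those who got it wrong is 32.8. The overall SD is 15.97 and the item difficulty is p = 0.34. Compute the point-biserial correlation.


q = 1 - p = 0.66
rpb = ((M1 - M0) / SD) * sqrt(p * q)
rpb = ((47.41 - 32.8) / 15.97) * sqrt(0.34 * 0.66)
rpb = 0.4334

0.4334


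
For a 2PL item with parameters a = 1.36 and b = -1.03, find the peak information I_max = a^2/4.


For 2PL, max info at theta = b = -1.03
I_max = a^2 / 4 = 1.36^2 / 4
= 1.8496 / 4
I_max = 0.4624

0.4624


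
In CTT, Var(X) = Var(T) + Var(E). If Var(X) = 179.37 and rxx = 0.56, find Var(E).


var_true = rxx * var_obs = 0.56 * 179.37 = 100.4472
var_error = var_obs - var_true
var_error = 179.37 - 100.4472
var_error = 78.9228

78.9228


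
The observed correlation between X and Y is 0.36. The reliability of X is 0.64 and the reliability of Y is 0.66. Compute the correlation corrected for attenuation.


r_corrected = rxy / sqrt(rxx * ryy)
= 0.36 / sqrt(0.64 * 0.66)
= 0.36 / sqrt(0.4224)
= 0.36 / 0.649923
r_corrected = 0.5539

0.5539


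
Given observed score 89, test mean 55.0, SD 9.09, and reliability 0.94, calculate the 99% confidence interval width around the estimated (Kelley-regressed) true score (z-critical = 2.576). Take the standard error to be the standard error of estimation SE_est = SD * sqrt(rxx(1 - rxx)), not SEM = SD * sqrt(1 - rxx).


True score estimate = 0.94*89 + 0.06*55.0 = 86.96
SE_est = SD * sqrt(rxx * (1 - rxx)) = 9.09 * sqrt(0.94 * 0.06) = 9.09 * sqrt(0.0564) = 2.158755
CI = T_est +/- z * SE_est, so width = 2 * z * SE_est = 2 * 2.576 * 2.158755
Width = 11.1219

11.1219


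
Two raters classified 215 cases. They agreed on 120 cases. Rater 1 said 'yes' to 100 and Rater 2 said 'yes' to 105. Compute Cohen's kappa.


P_o = 120/215 = 0.55814
P_e = (100*105 + 115*110) / 46225 = 0.500811
kappa = (P_o - P_e) / (1 - P_e)
kappa = (0.55814 - 0.500811) / (1 - 0.500811)
kappa = 0.1148

0.1148


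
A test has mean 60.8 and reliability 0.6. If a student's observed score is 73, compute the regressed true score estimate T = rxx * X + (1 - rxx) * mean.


T_est = rxx * X + (1 - rxx) * mean
T_est = 0.6 * 73 + 0.4 * 60.8
T_est = 43.8 + 24.32
T_est = 68.12

68.12


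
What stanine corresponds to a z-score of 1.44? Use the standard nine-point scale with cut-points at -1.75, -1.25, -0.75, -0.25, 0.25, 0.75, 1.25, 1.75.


Stanine boundaries: [-1.75, -1.25, -0.75, -0.25, 0.25, 0.75, 1.25, 1.75]
z = 1.44
Check each boundary:
  z >= -1.75 -> could be stanine 2
  z >= -1.25 -> could be stanine 3
  z >= -0.75 -> could be stanine 4
  z >= -0.25 -> could be stanine 5
  z >= 0.25 -> could be stanine 6
  z >= 0.75 -> could be stanine 7
  z >= 1.25 -> could be stanine 8
  z < 1.75
Highest qualifying boundary gives stanine = 8

8


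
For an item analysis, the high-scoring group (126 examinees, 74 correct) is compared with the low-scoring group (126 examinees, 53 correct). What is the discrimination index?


p_upper = 74/126 = 0.5873
p_lower = 53/126 = 0.4206
D = 0.5873 - 0.4206 = 0.1667

0.1667


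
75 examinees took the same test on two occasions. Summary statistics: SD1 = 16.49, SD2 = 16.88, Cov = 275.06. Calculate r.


r = cov(X,Y) / (SD_X * SD_Y)
r = 275.06 / (16.49 * 16.88)
r = 275.06 / 278.3512
r = 0.9882

0.9882


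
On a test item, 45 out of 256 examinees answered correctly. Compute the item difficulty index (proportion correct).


Item difficulty p = number correct / total examinees
p = 45 / 256
p = 0.1758

0.1758


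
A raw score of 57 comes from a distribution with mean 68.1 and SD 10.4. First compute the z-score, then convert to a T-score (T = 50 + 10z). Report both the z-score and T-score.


z = (X - mean) / SD = (57 - 68.1) / 10.4
z = -11.1 / 10.4
z = -1.0673
T-score = T = 50 + 10z
Carry z at full precision (z = -11.1 / 10.4) into the conversion:
T-score = 50 + 10 * (-11.1 / 10.4) = 50 + -111 / 10.4
T-score = 50 + -10.6731
T-score = 39.3269

39.3269


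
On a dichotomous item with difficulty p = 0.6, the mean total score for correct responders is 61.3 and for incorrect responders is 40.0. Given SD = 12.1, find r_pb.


q = 1 - p = 0.4
rpb = ((M1 - M0) / SD) * sqrt(p * q)
rpb = ((61.3 - 40.0) / 12.1) * sqrt(0.6 * 0.4)
rpb = 0.8624

0.8624


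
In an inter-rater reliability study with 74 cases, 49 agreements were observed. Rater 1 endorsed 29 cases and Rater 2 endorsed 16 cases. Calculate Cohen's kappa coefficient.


P_o = 49/74 = 0.662162
P_e = (29*16 + 45*58) / 5476 = 0.561359
kappa = (P_o - P_e) / (1 - P_e)
kappa = (0.662162 - 0.561359) / (1 - 0.561359)
kappa = 0.2298

0.2298


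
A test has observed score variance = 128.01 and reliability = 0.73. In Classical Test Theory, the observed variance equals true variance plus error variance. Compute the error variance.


var_true = rxx * var_obs = 0.73 * 128.01 = 93.4473
var_error = var_obs - var_true
var_error = 128.01 - 93.4473
var_error = 34.5627

34.5627


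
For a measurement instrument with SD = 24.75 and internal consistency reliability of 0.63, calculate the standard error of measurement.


SEM = SD * sqrt(1 - rxx)
SEM = 24.75 * sqrt(1 - 0.63)
SEM = 24.75 * sqrt(0.37) = 24.75 * 0.608276
SEM = 15.0548

15.0548


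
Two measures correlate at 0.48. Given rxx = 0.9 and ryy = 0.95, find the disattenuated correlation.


r_corrected = rxy / sqrt(rxx * ryy)
= 0.48 / sqrt(0.9 * 0.95)
= 0.48 / sqrt(0.855)
= 0.48 / 0.924662
r_corrected = 0.5191

0.5191


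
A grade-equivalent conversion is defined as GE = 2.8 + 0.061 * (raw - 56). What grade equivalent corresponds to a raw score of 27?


raw - median = 27 - 56 = -29
slope * diff = 0.061 * -29 = -1.769
GE = 2.8 + -1.769
GE = 1.031

1.031


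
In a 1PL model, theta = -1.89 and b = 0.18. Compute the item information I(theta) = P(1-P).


P = 1/(1+exp(-(-1.89-0.18))) = 0.112
I = P*(1-P) = 0.112 * 0.888
I = 0.0995

0.0995


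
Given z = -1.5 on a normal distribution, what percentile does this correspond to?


CDF(z) = 0.5 * (1 + erf(z/sqrt(2)))
erf(-1.0607) = -0.8664
CDF = 0.0668
Percentile rank = 0.0668 * 100 = 6.68

6.68


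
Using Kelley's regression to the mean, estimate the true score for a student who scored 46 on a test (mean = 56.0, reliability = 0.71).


T_est = rxx * X + (1 - rxx) * mean
T_est = 0.71 * 46 + 0.29 * 56.0
T_est = 32.66 + 16.24
T_est = 48.9

48.9


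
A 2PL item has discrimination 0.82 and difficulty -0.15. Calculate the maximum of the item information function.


For 2PL, max info at theta = b = -0.15
I_max = a^2 / 4 = 0.82^2 / 4
= 0.6724 / 4
I_max = 0.1681

0.1681


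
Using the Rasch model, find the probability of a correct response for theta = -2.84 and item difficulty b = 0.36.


theta - b = -2.84 - 0.36 = -3.2
exp(-(theta - b)) = exp(3.2) = 24.5325
P = 1 / (1 + 24.5325)
P = 0.0392

0.0392


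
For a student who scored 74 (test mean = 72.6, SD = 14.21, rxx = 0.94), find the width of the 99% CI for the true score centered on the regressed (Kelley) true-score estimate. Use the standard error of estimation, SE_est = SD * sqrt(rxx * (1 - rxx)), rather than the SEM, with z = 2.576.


True score estimate = 0.94*74 + 0.06*72.6 = 73.916
SE_est = SD * sqrt(rxx * (1 - rxx)) = 14.21 * sqrt(0.94 * 0.06) = 14.21 * sqrt(0.0564) = 3.374688
CI = T_est +/- z * SE_est, so width = 2 * z * SE_est = 2 * 2.576 * 3.374688
Width = 17.3864

17.3864


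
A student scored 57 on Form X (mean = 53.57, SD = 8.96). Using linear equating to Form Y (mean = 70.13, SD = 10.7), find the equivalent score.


slope = SD_Y / SD_X = 10.7 / 8.96 ~ 1.1942
intercept = mean_Y - slope * mean_X = 70.13 - (10.7 / 8.96) * 53.57 ~ 6.1569
Y = slope * X + intercept. To avoid rounding drift from the rounded slope/intercept, evaluate the equivalent form Y = mean_Y + SD_Y * (X - mean_X) / SD_X at full precision:
Y = 70.13 + 10.7 * (57 - 53.57) / 8.96
Y = 70.13 + 10.7 * 3.43 / 8.96
Y = 70.13 + 36.701 / 8.96
Y = 70.13 + 4.0961
Y = 74.2261

74.2261


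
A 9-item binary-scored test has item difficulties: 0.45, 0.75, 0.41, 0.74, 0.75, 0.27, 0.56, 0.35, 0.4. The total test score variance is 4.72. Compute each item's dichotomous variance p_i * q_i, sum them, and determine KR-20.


For each item, compute p_i * q_i:
  Item 1: 0.45 * 0.55 = 0.2475
  Item 2: 0.75 * 0.25 = 0.1875
  Item 3: 0.41 * 0.59 = 0.2419
  Item 4: 0.74 * 0.26 = 0.1924
  Item 5: 0.75 * 0.25 = 0.1875
  Item 6: 0.27 * 0.73 = 0.1971
  Item 7: 0.56 * 0.44 = 0.2464
  Item 8: 0.35 * 0.65 = 0.2275
  Item 9: 0.4 * 0.6 = 0.24
Sum(p_i * q_i) = 0.2475 + 0.1875 + 0.2419 + 0.1924 + 0.1875 + 0.1971 + 0.2464 + 0.2275 + 0.24 = 1.9678
KR-20 = (k/(k-1)) * (1 - Sum(p_i*q_i) / Var_total)
= (9/8) * (1 - 1.9678/4.72)
= 1.125 * 0.5831
KR-20 = 0.656

0.656


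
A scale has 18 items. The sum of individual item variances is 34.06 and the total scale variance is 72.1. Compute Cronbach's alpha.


alpha = (k/(k-1)) * (1 - sum(si^2)/s_total^2)
= (18/17) * (1 - 34.06/72.1)
alpha = 0.5586

0.5586


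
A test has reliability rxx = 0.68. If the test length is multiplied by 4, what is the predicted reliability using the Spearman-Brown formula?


r_new = (n * rxx) / (1 + (n-1) * rxx)
r_new = (4 * 0.68) / (1 + 3 * 0.68)
r_new = 2.72 / 3.04
r_new = 0.8947

0.8947


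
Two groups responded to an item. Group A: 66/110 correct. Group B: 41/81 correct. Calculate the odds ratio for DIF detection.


Odds_A = 66/44 = 1.5
Odds_B = 41/40 = 1.025
OR = Odds_A / Odds_B = 1.5 / 1.025
Exactly, OR = (66 * 40) / (44 * 41) = 2640 / 1804
OR = 1.4634

1.4634


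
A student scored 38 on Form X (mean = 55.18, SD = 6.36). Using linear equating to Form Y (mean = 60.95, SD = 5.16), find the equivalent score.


slope = SD_Y / SD_X = 5.16 / 6.36 ~ 0.8113
intercept = mean_Y - slope * mean_X = 60.95 - (5.16 / 6.36) * 55.18 ~ 16.1813
Y = slope * X + intercept. To avoid rounding drift from the rounded slope/intercept, evaluate the equivalent form Y = mean_Y + SD_Y * (X - mean_X) / SD_X at full precision:
Y = 60.95 + 5.16 * (38 - 55.18) / 6.36
Y = 60.95 - 5.16 * 17.18 / 6.36
Y = 60.95 - 88.6488 / 6.36
Y = 60.95 - 13.9385
Y = 47.0115

47.0115


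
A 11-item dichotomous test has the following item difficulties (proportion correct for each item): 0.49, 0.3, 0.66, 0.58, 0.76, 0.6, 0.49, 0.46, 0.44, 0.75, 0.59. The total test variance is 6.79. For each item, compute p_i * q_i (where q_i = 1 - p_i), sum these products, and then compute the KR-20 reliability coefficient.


For each item, compute p_i * q_i:
  Item 1: 0.49 * 0.51 = 0.2499
  Item 2: 0.3 * 0.7 = 0.21
  Item 3: 0.66 * 0.34 = 0.2244
  Item 4: 0.58 * 0.42 = 0.2436
  Item 5: 0.76 * 0.24 = 0.1824
  Item 6: 0.6 * 0.4 = 0.24
  Item 7: 0.49 * 0.51 = 0.2499
  Item 8: 0.46 * 0.54 = 0.2484
  Item 9: 0.44 * 0.56 = 0.2464
  Item 10: 0.75 * 0.25 = 0.1875
  Item 11: 0.59 * 0.41 = 0.2419
Sum(p_i * q_i) = 0.2499 + 0.21 + 0.2244 + 0.2436 + 0.1824 + 0.24 + 0.2499 + 0.2484 + 0.2464 + 0.1875 + 0.2419 = 2.5244
KR-20 = (k/(k-1)) * (1 - Sum(p_i*q_i) / Var_total)
= (11/10) * (1 - 2.5244/6.79)
= 1.1 * 0.6282
KR-20 = 0.691

0.691


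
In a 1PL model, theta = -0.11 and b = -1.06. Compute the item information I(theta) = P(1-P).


P = 1/(1+exp(-(-0.11--1.06))) = 0.7211
I = P*(1-P) = 0.7211 * 0.2789
I = 0.2011

0.2011


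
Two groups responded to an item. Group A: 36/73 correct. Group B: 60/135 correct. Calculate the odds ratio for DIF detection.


Odds_A = 36/37 = 0.973
Odds_B = 60/75 = 0.8
OR = Odds_A / Odds_B = 0.973 / 0.8
Exactly, OR = (36 * 75) / (37 * 60) = 2700 / 2220
OR = 1.2162

1.2162


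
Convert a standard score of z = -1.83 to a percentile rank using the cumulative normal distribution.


CDF(z) = 0.5 * (1 + erf(z/sqrt(2)))
erf(-1.294) = -0.9328
CDF = 0.0336
Percentile rank = 0.0336 * 100 = 3.36

3.36


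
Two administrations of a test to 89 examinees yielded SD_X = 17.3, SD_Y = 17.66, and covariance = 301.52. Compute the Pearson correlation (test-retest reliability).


r = cov(X,Y) / (SD_X * SD_Y)
r = 301.52 / (17.3 * 17.66)
r = 301.52 / 305.518
r = 0.9869

0.9869


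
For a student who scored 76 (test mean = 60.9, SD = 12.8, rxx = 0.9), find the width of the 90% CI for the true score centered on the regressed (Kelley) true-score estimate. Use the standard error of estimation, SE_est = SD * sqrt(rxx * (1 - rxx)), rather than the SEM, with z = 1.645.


True score estimate = 0.9*76 + 0.1*60.9 = 74.49
SE_est = SD * sqrt(rxx * (1 - rxx)) = 12.8 * sqrt(0.9 * 0.1) = 12.8 * sqrt(0.09) = 3.84
CI = T_est +/- z * SE_est, so width = 2 * z * SE_est = 2 * 1.645 * 3.84
Width = 12.6336

12.6336


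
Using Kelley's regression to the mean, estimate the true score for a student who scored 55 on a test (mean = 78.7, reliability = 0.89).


T_est = rxx * X + (1 - rxx) * mean
T_est = 0.89 * 55 + 0.11 * 78.7
T_est = 48.95 + 8.657
T_est = 57.607

57.607


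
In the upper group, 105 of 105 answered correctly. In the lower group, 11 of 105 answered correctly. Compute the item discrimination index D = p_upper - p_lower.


p_upper = 105/105 = 1.0
p_lower = 11/105 = 0.1048
D = 1.0 - 0.1048 = 0.8952

0.8952


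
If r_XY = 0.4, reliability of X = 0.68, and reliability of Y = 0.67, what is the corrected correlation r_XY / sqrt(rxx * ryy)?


r_corrected = rxy / sqrt(rxx * ryy)
= 0.4 / sqrt(0.68 * 0.67)
= 0.4 / sqrt(0.4556)
= 0.4 / 0.674981
r_corrected = 0.5926

0.5926


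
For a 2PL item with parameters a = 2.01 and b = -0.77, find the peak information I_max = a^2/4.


For 2PL, max info at theta = b = -0.77
I_max = a^2 / 4 = 2.01^2 / 4
= 4.0401 / 4
I_max = 1.01

1.01


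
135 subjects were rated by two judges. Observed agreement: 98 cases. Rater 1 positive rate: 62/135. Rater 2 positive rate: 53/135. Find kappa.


P_o = 98/135 = 0.725926
P_e = (62*53 + 73*82) / 18225 = 0.508752
kappa = (P_o - P_e) / (1 - P_e)
kappa = (0.725926 - 0.508752) / (1 - 0.508752)
kappa = 0.4421

0.4421


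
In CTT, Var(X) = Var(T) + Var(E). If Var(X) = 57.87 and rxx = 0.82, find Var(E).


var_true = rxx * var_obs = 0.82 * 57.87 = 47.4534
var_error = var_obs - var_true
var_error = 57.87 - 47.4534
var_error = 10.4166

10.4166


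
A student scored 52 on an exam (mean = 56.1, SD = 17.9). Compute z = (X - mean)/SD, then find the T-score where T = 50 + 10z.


z = (X - mean) / SD = (52 - 56.1) / 17.9
z = -4.1 / 17.9
z = -0.2291
T-score = T = 50 + 10z
Carry z at full precision (z = -4.1 / 17.9) into the conversion:
T-score = 50 + 10 * (-4.1 / 17.9) = 50 + -41 / 17.9
T-score = 50 + -2.2905
T-score = 47.7095

47.7095


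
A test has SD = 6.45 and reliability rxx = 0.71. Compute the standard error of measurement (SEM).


SEM = SD * sqrt(1 - rxx)
SEM = 6.45 * sqrt(1 - 0.71)
SEM = 6.45 * sqrt(0.29) = 6.45 * 0.538516
SEM = 3.4734

3.4734


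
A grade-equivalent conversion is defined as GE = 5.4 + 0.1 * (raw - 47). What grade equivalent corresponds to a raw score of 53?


raw - median = 53 - 47 = 6
slope * diff = 0.1 * 6 = 0.6
GE = 5.4 + 0.6
GE = 6.0

6.0


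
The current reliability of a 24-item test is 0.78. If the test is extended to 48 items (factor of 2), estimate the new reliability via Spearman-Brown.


r_new = (n * rxx) / (1 + (n-1) * rxx)
r_new = (2 * 0.78) / (1 + 1 * 0.78)
r_new = 1.56 / 1.78
r_new = 0.8764

0.8764


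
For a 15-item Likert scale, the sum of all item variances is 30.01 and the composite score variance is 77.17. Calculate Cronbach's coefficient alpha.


alpha = (k/(k-1)) * (1 - sum(si^2)/s_total^2)
= (15/14) * (1 - 30.01/77.17)
alpha = 0.6548

0.6548


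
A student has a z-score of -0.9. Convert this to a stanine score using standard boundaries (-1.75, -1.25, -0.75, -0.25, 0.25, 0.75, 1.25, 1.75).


Stanine boundaries: [-1.75, -1.25, -0.75, -0.25, 0.25, 0.75, 1.25, 1.75]
z = -0.9
Check each boundary:
  z >= -1.75 -> could be stanine 2
  z >= -1.25 -> could be stanine 3
  z < -0.75
  z < -0.25
  z < 0.25
  z < 0.75
  z < 1.25
  z < 1.75
Highest qualifying boundary gives stanine = 3

3


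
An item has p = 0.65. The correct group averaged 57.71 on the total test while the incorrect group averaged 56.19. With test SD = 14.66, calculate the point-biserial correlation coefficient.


q = 1 - p = 0.35
rpb = ((M1 - M0) / SD) * sqrt(p * q)
rpb = ((57.71 - 56.19) / 14.66) * sqrt(0.65 * 0.35)
rpb = 0.0495

0.0495


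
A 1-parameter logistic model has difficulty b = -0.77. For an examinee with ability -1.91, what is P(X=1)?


theta - b = -1.91 - -0.77 = -1.14
exp(-(theta - b)) = exp(1.14) = 3.1268
P = 1 / (1 + 3.1268)
P = 0.2423

0.2423


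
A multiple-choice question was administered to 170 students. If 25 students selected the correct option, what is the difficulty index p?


Item difficulty p = number correct / total examinees
p = 25 / 170
p = 0.1471

0.1471


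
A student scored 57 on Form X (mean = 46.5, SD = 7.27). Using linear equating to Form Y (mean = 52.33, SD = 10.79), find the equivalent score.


slope = SD_Y / SD_X = 10.79 / 7.27 ~ 1.4842
intercept = mean_Y - slope * mean_X = 52.33 - (10.79 / 7.27) * 46.5 ~ -16.6844
Y = slope * X + intercept. To avoid rounding drift from the rounded slope/intercept, evaluate the equivalent form Y = mean_Y + SD_Y * (X - mean_X) / SD_X at full precision:
Y = 52.33 + 10.79 * (57 - 46.5) / 7.27
Y = 52.33 + 10.79 * 10.5 / 7.27
Y = 52.33 + 113.295 / 7.27
Y = 52.33 + 15.5839
Y = 67.9139

67.9139
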